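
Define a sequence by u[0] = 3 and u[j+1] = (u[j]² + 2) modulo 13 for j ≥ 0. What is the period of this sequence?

Computing terms: u[0] = 3; u[1] = 11; u[2] = 6; u[3] = 12; u[4] = 3.
Since u[4] = u[0] = 3, the sequence is periodic with period 4.

4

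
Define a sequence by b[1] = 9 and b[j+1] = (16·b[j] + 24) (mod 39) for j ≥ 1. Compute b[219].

We have b[1] = 9,  b[2] = 12,  b[3] = 21,  b[4] = 9.
Since b[4] = b[1] = 9, the sequence is periodic with period 3.
So b[219] = b[1 + ((219-1) mod 3)] = b[3] = 21.

21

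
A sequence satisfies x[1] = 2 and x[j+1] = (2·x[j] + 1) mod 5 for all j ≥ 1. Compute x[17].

2

Computing terms: x[1] = 2,  x[2] = 0,  x[3] = 1,  x[4] = 3,  x[5] = 2.
Since x[5] = x[1] = 2, the sequence is periodic with period 4.
(17 - 1) mod 4 = 0, so x[17] = x[1] = 2.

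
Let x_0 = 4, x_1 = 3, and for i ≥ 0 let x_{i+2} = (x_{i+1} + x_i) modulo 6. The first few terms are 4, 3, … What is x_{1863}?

We have x_0 = 4; x_1 = 3; x_2 = 1; x_3 = 4; x_4 = 5; x_5 = 3; x_6 = 2; x_7 = 5; x_8 = 1; x_9 = 0; x_{10} = 1; x_{11} = 1; x_{12} = 2; x_{13} = 3; x_{14} = 5; x_{15} = 2; x_{16} = 1; x_{17} = 3; x_{18} = 4; x_{19} = 1; x_{20} = 5; x_{21} = 0; x_{22} = 5; x_{23} = 5; x_{24} = 4; x_{25} = 3.
Since (x_{24}, x_{25}) = (x_0, x_1) = (4, 3) (two consecutive terms determine the rest), the sequence is periodic with period 24.
So x_{1863} = x_{0 + ((1863-0) mod 24)} = x_{15} = 2.

2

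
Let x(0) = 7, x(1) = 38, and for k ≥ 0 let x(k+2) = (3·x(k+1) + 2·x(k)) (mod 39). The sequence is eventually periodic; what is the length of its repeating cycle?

12

Computing terms: x(0) = 7,  x(1) = 38,  x(2) = 11,  x(3) = 31,  x(4) = 37,  x(5) = 17,  x(6) = 8,  x(7) = 19,  x(8) = 34,  x(9) = 23,  x(10) = 20,  x(11) = 28,  x(12) = 7,  x(13) = 38.
The sequence repeats with period 12.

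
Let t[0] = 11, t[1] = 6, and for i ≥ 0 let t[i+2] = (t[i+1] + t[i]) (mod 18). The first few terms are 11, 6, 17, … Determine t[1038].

13

Computing terms: t[0] = 11, t[1] = 6, t[2] = 17, t[3] = 5, t[4] = 4, t[5] = 9, t[6] = 13, t[7] = 4, t[8] = 17, t[9] = 3, t[10] = 2, t[11] = 5, t[12] = 7, t[13] = 12, t[14] = 1, t[15] = 13, t[16] = 14, t[17] = 9, t[18] = 5, t[19] = 14, t[20] = 1, t[21] = 15, t[22] = 16, t[23] = 13, t[24] = 11, t[25] = 6.
Since (t[24], t[25]) = (t[0], t[1]) = (11, 6) (two consecutive terms determine the rest), the sequence is periodic with period 24.
(1038 - 0) mod 24 = 6, so t[1038] = t[6] = 13.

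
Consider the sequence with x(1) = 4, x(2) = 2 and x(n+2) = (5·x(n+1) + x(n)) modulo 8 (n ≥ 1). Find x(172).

0

Computing terms: x(1) = 4, x(2) = 2, x(3) = 6, x(4) = 0, x(5) = 6, x(6) = 6, x(7) = 4, x(8) = 2.
The sequence repeats with period 6.
So x(172) = x(1 + ((172-1) mod 6)) = x(4) = 0.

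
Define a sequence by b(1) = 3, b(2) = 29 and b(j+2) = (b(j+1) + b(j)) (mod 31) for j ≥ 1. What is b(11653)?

10

Computing terms: b(1) = 3; b(2) = 29; b(3) = 1; b(4) = 30; b(5) = 0; b(6) = 30; b(7) = 30; b(8) = 29; b(9) = 28; b(10) = 26; b(11) = 23; b(12) = 18; b(13) = 10; b(14) = 28; b(15) = 7; b(16) = 4; b(17) = 11; b(18) = 15; b(19) = 26; b(20) = 10; b(21) = 5; b(22) = 15; b(23) = 20; b(24) = 4; b(25) = 24; b(26) = 28; b(27) = 21; b(28) = 18; b(29) = 8; b(30) = 26; b(31) = 3; b(32) = 29.
The sequence repeats with period 30.
So b(11653) = b(1 + ((11653-1) mod 30)) = b(13) = 10.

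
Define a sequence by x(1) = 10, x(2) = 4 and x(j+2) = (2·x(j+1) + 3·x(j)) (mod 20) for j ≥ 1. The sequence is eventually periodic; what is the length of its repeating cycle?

4

Listing terms: x(1) = 10, x(2) = 4, x(3) = 18, x(4) = 8, x(5) = 10, x(6) = 4.
The sequence repeats with period 4.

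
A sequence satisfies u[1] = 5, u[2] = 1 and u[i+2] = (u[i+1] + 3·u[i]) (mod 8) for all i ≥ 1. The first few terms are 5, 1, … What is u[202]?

Listing terms: u[1] = 5; u[2] = 1; u[3] = 0; u[4] = 3; u[5] = 3; u[6] = 4; u[7] = 5; u[8] = 1.
The sequence repeats with period 6.
So u[202] = u[1 + ((202-1) mod 6)] = u[4] = 3.

3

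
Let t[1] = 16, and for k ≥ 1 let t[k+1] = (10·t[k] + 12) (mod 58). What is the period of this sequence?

28

Computing terms: t[1] = 16; t[2] = 56; t[3] = 50; t[4] = 48; t[5] = 28; t[6] = 2; t[7] = 32; t[8] = 42; t[9] = 26; t[10] = 40; t[11] = 6; t[12] = 14; t[13] = 36; t[14] = 24; t[15] = 20; t[16] = 38; t[17] = 44; t[18] = 46; t[19] = 8; t[20] = 34; t[21] = 4; t[22] = 52; t[23] = 10; t[24] = 54; t[25] = 30; t[26] = 22; t[27] = 0; t[28] = 12; t[29] = 16.
Since t[29] = t[1] = 16, the sequence is periodic with period 28.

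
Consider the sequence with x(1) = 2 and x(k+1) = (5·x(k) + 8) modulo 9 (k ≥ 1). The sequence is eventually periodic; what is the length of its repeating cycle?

6

Listing terms: x(1) = 2, x(2) = 0, x(3) = 8, x(4) = 3, x(5) = 5, x(6) = 6, x(7) = 2.
The sequence repeats with period 6.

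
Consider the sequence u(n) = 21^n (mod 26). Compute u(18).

We have u(0) = 1, u(1) = 21, u(2) = 25, u(3) = 5, u(4) = 1.
The sequence repeats with period 4.
So u(18) = u(0 + ((18-0) mod 4)) = u(2) = 25.

25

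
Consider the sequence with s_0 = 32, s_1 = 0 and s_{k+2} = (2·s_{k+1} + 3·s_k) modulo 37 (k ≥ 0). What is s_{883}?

Computing terms: s_0 = 32,  s_1 = 0,  s_2 = 22,  s_3 = 7,  s_4 = 6,  s_5 = 33,  s_6 = 10,  s_7 = 8,  s_8 = 9,  s_9 = 5,  s_{10} = 0,  s_{11} = 15,  s_{12} = 30,  s_{13} = 31,  s_{14} = 4,  s_{15} = 27,  s_{16} = 29,  s_{17} = 28,  s_{18} = 32,  s_{19} = 0.
The sequence repeats with period 18.
(883 - 0) mod 18 = 1, so s_{883} = s_1 = 0.

0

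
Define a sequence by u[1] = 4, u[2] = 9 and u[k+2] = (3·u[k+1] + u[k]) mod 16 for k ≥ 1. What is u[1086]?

9

Listing terms: u[1] = 4,  u[2] = 9,  u[3] = 15,  u[4] = 6,  u[5] = 1,  u[6] = 9,  u[7] = 12,  u[8] = 13,  u[9] = 3,  u[10] = 6,  u[11] = 5,  u[12] = 5,  u[13] = 4,  u[14] = 1,  u[15] = 7,  u[16] = 6,  u[17] = 9,  u[18] = 1,  u[19] = 12,  u[20] = 5,  u[21] = 11,  u[22] = 6,  u[23] = 13,  u[24] = 13,  u[25] = 4,  u[26] = 9.
The sequence repeats with period 24.
So u[1086] = u[1 + ((1086-1) mod 24)] = u[6] = 9.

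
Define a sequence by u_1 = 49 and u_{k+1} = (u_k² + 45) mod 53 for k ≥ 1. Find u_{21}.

20

Computing terms: u_1 = 49, u_2 = 8, u_3 = 3, u_4 = 1, u_5 = 46, u_6 = 41, u_7 = 30, u_8 = 44, u_9 = 20, u_{10} = 21, u_{11} = 9, u_{12} = 20.
Since u_{12} = u_9 = 20, the sequence is eventually periodic: after a pre-period of length 8 it cycles with period 3.
For k ≥ 9, u_k depends only on (k - 9) mod 3. (21 - 9) mod 3 = 0, so u_{21} = u_9 = 20.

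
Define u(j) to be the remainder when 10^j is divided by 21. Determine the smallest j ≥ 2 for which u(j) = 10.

Computing terms: u(1) = 10,  u(2) = 16,  u(3) = 13,  u(4) = 4,  u(5) = 19,  u(6) = 1,  u(7) = 10.
The sequence repeats with period 6.
The value 10 next appears (with j ≥ 2) at u(7).

7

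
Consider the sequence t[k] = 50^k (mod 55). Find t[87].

Computing terms: t[0] = 1; t[1] = 50; t[2] = 25; t[3] = 40; t[4] = 20; t[5] = 10; t[6] = 5; t[7] = 30; t[8] = 15; t[9] = 35; t[10] = 45; t[11] = 50.
Since t[11] = t[1] = 50, the sequence is eventually periodic: after a pre-period of length 1 it cycles with period 10.
For k ≥ 1, t[k] depends only on (k - 1) mod 10. (87 - 1) mod 10 = 6, so t[87] = t[7] = 30.

30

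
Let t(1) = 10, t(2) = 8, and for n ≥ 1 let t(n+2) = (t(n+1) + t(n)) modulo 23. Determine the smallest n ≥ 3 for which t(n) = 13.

We have t(1) = 10; t(2) = 8; t(3) = 18; t(4) = 3; t(5) = 21; t(6) = 1; t(7) = 22; t(8) = 0; t(9) = 22; t(10) = 22; t(11) = 21; t(12) = 20; t(13) = 18; t(14) = 15; t(15) = 10; t(16) = 2; t(17) = 12; t(18) = 14; t(19) = 3; t(20) = 17; t(21) = 20; t(22) = 14; t(23) = 11; t(24) = 2; t(25) = 13; t(26) = 15; t(27) = 5; t(28) = 20; t(29) = 2; t(30) = 22; t(31) = 1; t(32) = 0; t(33) = 1; t(34) = 1; t(35) = 2; t(36) = 3; t(37) = 5; t(38) = 8; t(39) = 13; t(40) = 21; t(41) = 11; t(42) = 9; t(43) = 20; t(44) = 6; t(45) = 3; t(46) = 9; t(47) = 12; t(48) = 21; t(49) = 10; t(50) = 8.
Since (t(49), t(50)) = (t(1), t(2)) = (10, 8) (two consecutive terms determine the rest), the sequence is periodic with period 48.
The value 13 first appears (with n ≥ 3) at t(25).

25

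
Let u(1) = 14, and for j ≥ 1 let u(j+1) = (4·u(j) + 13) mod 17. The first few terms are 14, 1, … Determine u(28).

13

We have u(1) = 14; u(2) = 1; u(3) = 0; u(4) = 13; u(5) = 14.
Since u(5) = u(1) = 14, the sequence is periodic with period 4.
(28 - 1) mod 4 = 3, so u(28) = u(4) = 13.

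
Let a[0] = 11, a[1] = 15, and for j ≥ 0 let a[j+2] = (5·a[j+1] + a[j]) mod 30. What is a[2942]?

16

a[0] = 11; a[1] = 15; a[2] = 26; a[3] = 25; a[4] = 1; a[5] = 0; a[6] = 1; a[7] = 5; a[8] = 26; a[9] = 15; a[10] = 11; a[11] = 10; a[12] = 1; a[13] = 15; a[14] = 16; a[15] = 5; a[16] = 11; a[17] = 0; a[18] = 11; a[19] = 25; a[20] = 16; a[21] = 15; a[22] = 1; a[23] = 20; a[24] = 11; a[25] = 15.
Since (a[24], a[25]) = (a[0], a[1]) = (11, 15) (two consecutive terms determine the rest), the sequence is periodic with period 24.
So a[2942] = a[0 + ((2942-0) mod 24)] = a[14] = 16.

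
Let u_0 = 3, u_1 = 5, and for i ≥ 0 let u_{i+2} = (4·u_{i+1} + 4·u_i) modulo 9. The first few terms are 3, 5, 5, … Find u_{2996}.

3

Listing terms: u_0 = 3; u_1 = 5; u_2 = 5; u_3 = 4; u_4 = 0; u_5 = 7; u_6 = 1; u_7 = 5; u_8 = 6; u_9 = 8; u_{10} = 2; u_{11} = 4; u_{12} = 6; u_{13} = 4; u_{14} = 4; u_{15} = 5; u_{16} = 0; u_{17} = 2; u_{18} = 8; u_{19} = 4; u_{20} = 3; u_{21} = 1; u_{22} = 7; u_{23} = 5; u_{24} = 3; u_{25} = 5.
Since (u_{24}, u_{25}) = (u_0, u_1) = (3, 5) (two consecutive terms determine the rest), the sequence is periodic with period 24.
So u_{2996} = u_{0 + ((2996-0) mod 24)} = u_{20} = 3.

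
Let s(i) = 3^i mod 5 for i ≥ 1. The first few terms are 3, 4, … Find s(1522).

4

s(1) = 3,  s(2) = 4,  s(3) = 2,  s(4) = 1,  s(5) = 3.
The sequence repeats with period 4.
(1522 - 1) mod 4 = 1, so s(1522) = s(2) = 4.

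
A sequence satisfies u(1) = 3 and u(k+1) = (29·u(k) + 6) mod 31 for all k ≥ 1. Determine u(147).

4

We have u(1) = 3, u(2) = 0, u(3) = 6, u(4) = 25, u(5) = 18, u(6) = 1, u(7) = 4, u(8) = 29, u(9) = 10, u(10) = 17, u(11) = 3.
The sequence repeats with period 10.
So u(147) = u(1 + ((147-1) mod 10)) = u(7) = 4.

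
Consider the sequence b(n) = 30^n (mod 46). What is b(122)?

16

b(1) = 30; b(2) = 26; b(3) = 44; b(4) = 32; b(5) = 40; b(6) = 4; b(7) = 28; b(8) = 12; b(9) = 38; b(10) = 36; b(11) = 22; b(12) = 16; b(13) = 20; b(14) = 2; b(15) = 14; b(16) = 6; b(17) = 42; b(18) = 18; b(19) = 34; b(20) = 8; b(21) = 10; b(22) = 24; b(23) = 30.
Since b(23) = b(1) = 30, the sequence is periodic with period 22.
So b(122) = b(1 + ((122-1) mod 22)) = b(12) = 16.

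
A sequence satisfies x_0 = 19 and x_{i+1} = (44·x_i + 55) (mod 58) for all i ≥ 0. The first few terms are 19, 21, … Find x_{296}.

Listing terms: x_0 = 19,  x_1 = 21,  x_2 = 51,  x_3 = 37,  x_4 = 1,  x_5 = 41,  x_6 = 3,  x_7 = 13,  x_8 = 47,  x_9 = 35,  x_{10} = 29,  x_{11} = 55,  x_{12} = 39,  x_{13} = 31,  x_{14} = 27,  x_{15} = 25,  x_{16} = 53,  x_{17} = 9,  x_{18} = 45,  x_{19} = 5,  x_{20} = 43,  x_{21} = 33,  x_{22} = 57,  x_{23} = 11,  x_{24} = 17,  x_{25} = 49,  x_{26} = 7,  x_{27} = 15,  x_{28} = 19.
The sequence repeats with period 28.
(296 - 0) mod 28 = 16, so x_{296} = x_{16} = 53.

53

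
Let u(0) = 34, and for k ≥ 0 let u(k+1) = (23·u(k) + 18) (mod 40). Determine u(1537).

0

We have u(0) = 34,  u(1) = 0,  u(2) = 18,  u(3) = 32,  u(4) = 34.
The sequence repeats with period 4.
(1537 - 0) mod 4 = 1, so u(1537) = u(1) = 0.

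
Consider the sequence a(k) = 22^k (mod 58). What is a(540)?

Listing terms: a(0) = 1, a(1) = 22, a(2) = 20, a(3) = 34, a(4) = 52, a(5) = 42, a(6) = 54, a(7) = 28, a(8) = 36, a(9) = 38, a(10) = 24, a(11) = 6, a(12) = 16, a(13) = 4, a(14) = 30, a(15) = 22.
Since a(15) = a(1) = 22, the sequence is eventually periodic: after a pre-period of length 1 it cycles with period 14.
For k ≥ 1, a(k) depends only on (k - 1) mod 14. (540 - 1) mod 14 = 7, so a(540) = a(8) = 36.

36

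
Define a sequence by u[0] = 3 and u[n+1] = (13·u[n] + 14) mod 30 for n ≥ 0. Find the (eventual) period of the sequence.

Computing terms: u[0] = 3, u[1] = 23, u[2] = 13, u[3] = 3.
Since u[3] = u[0] = 3, the sequence is periodic with period 3.

3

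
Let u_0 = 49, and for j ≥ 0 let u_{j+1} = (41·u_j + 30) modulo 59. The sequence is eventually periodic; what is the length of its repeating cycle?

We have u_0 = 49,  u_1 = 33,  u_2 = 26,  u_3 = 34,  u_4 = 8,  u_5 = 4,  u_6 = 17,  u_7 = 19,  u_8 = 42,  u_9 = 41,  u_{10} = 0,  u_{11} = 30,  u_{12} = 21,  u_{13} = 6,  u_{14} = 40,  u_{15} = 18,  u_{16} = 1,  u_{17} = 12,  u_{18} = 50,  u_{19} = 15,  u_{20} = 55,  u_{21} = 43,  u_{22} = 23,  u_{23} = 29,  u_{24} = 39,  u_{25} = 36,  u_{26} = 31,  u_{27} = 3,  u_{28} = 35,  u_{29} = 49.
Since u_{29} = u_0 = 49, the sequence is periodic with period 29.

29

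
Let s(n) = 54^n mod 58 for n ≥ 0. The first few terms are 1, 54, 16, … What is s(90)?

36

Listing terms: s(0) = 1; s(1) = 54; s(2) = 16; s(3) = 52; s(4) = 24; s(5) = 20; s(6) = 36; s(7) = 30; s(8) = 54.
Since s(8) = s(1) = 54, the sequence is eventually periodic: after a pre-period of length 1 it cycles with period 7.
For n ≥ 1, s(n) depends only on (n - 1) mod 7. (90 - 1) mod 7 = 5, so s(90) = s(6) = 36.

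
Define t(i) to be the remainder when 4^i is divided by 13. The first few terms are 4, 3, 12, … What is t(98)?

We have t(1) = 4,  t(2) = 3,  t(3) = 12,  t(4) = 9,  t(5) = 10,  t(6) = 1,  t(7) = 4.
The sequence repeats with period 6.
So t(98) = t(1 + ((98-1) mod 6)) = t(2) = 3.

3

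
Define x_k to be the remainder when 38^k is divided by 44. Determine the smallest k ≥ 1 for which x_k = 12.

5

x_0 = 1,  x_1 = 38,  x_2 = 36,  x_3 = 4,  x_4 = 20,  x_5 = 12,  x_6 = 16,  x_7 = 36.
Since x_7 = x_2 = 36, the sequence is eventually periodic: after a pre-period of length 2 it cycles with period 5.
The value 12 first appears (with k ≥ 1) at x_5.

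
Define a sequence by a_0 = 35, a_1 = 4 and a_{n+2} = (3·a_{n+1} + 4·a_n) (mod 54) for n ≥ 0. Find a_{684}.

a_0 = 35,  a_1 = 4,  a_2 = 44,  a_3 = 40,  a_4 = 26,  a_5 = 22,  a_6 = 8,  a_7 = 4,  a_8 = 44.
Since (a_7, a_8) = (a_1, a_2) = (4, 44) (two consecutive terms determine the rest), the sequence is eventually periodic: after a pre-period of length 1 it cycles with period 6.
For n ≥ 1, a_n depends only on (n - 1) mod 6. (684 - 1) mod 6 = 5, so a_{684} = a_6 = 8.

8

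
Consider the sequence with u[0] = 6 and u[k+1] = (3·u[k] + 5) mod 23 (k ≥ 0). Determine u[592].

We have u[0] = 6; u[1] = 0; u[2] = 5; u[3] = 20; u[4] = 19; u[5] = 16; u[6] = 7; u[7] = 3; u[8] = 14; u[9] = 1; u[10] = 8; u[11] = 6.
The sequence repeats with period 11.
So u[592] = u[0 + ((592-0) mod 11)] = u[9] = 1.

1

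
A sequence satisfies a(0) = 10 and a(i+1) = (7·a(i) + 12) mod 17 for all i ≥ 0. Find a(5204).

Computing terms: a(0) = 10, a(1) = 14, a(2) = 8, a(3) = 0, a(4) = 12, a(5) = 11, a(6) = 4, a(7) = 6, a(8) = 3, a(9) = 16, a(10) = 5, a(11) = 13, a(12) = 1, a(13) = 2, a(14) = 9, a(15) = 7, a(16) = 10.
The sequence repeats with period 16.
So a(5204) = a(0 + ((5204-0) mod 16)) = a(4) = 12.

12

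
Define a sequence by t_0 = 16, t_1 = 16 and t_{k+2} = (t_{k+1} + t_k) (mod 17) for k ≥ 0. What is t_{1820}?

t_0 = 16, t_1 = 16, t_2 = 15, t_3 = 14, t_4 = 12, t_5 = 9, t_6 = 4, t_7 = 13, t_8 = 0, t_9 = 13, t_{10} = 13, t_{11} = 9, t_{12} = 5, t_{13} = 14, t_{14} = 2, t_{15} = 16, t_{16} = 1, t_{17} = 0, t_{18} = 1, t_{19} = 1, t_{20} = 2, t_{21} = 3, t_{22} = 5, t_{23} = 8, t_{24} = 13, t_{25} = 4, t_{26} = 0, t_{27} = 4, t_{28} = 4, t_{29} = 8, t_{30} = 12, t_{31} = 3, t_{32} = 15, t_{33} = 1, t_{34} = 16, t_{35} = 0, t_{36} = 16, t_{37} = 16.
The sequence repeats with period 36.
(1820 - 0) mod 36 = 20, so t_{1820} = t_{20} = 2.

2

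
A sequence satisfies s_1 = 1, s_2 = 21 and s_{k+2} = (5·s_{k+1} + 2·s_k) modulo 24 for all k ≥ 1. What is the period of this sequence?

s_1 = 1,  s_2 = 21,  s_3 = 11,  s_4 = 1,  s_5 = 3,  s_6 = 17,  s_7 = 19,  s_8 = 9,  s_9 = 11,  s_{10} = 1.
Since (s_9, s_{10}) = (s_3, s_4) = (11, 1) (two consecutive terms determine the rest), the sequence is eventually periodic: after a pre-period of length 2 it cycles with period 6.

6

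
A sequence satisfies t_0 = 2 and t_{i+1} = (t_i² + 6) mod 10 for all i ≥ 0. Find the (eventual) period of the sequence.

Computing terms: t_0 = 2, t_1 = 0, t_2 = 6, t_3 = 2.
The sequence repeats with period 3.

3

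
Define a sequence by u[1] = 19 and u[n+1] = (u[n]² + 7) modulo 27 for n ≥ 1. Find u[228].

We have u[1] = 19,  u[2] = 17,  u[3] = 26,  u[4] = 8,  u[5] = 17.
Since u[5] = u[2] = 17, the sequence is eventually periodic: after a pre-period of length 1 it cycles with period 3.
For n ≥ 2, u[n] depends only on (n - 2) mod 3. (228 - 2) mod 3 = 1, so u[228] = u[3] = 26.

26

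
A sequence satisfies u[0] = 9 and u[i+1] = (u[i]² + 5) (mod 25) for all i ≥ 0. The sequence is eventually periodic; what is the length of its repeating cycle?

Computing terms: u[0] = 9,  u[1] = 11,  u[2] = 1,  u[3] = 6,  u[4] = 16,  u[5] = 11.
Since u[5] = u[1] = 11, the sequence is eventually periodic: after a pre-period of length 1 it cycles with period 4.

4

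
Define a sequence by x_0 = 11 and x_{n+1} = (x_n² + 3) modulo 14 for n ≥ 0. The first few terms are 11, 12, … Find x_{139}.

12

Listing terms: x_0 = 11,  x_1 = 12,  x_2 = 7,  x_3 = 10,  x_4 = 5,  x_5 = 0,  x_6 = 3,  x_7 = 12.
Since x_7 = x_1 = 12, the sequence is eventually periodic: after a pre-period of length 1 it cycles with period 6.
For n ≥ 1, x_n depends only on (n - 1) mod 6. (139 - 1) mod 6 = 0, so x_{139} = x_1 = 12.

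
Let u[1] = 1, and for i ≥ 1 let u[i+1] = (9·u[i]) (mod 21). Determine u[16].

15

We have u[1] = 1; u[2] = 9; u[3] = 18; u[4] = 15; u[5] = 9.
Since u[5] = u[2] = 9, the sequence is eventually periodic: after a pre-period of length 1 it cycles with period 3.
For i ≥ 2, u[i] depends only on (i - 2) mod 3. (16 - 2) mod 3 = 2, so u[16] = u[4] = 15.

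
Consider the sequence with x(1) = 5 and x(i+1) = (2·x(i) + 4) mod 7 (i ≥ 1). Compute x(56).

0

Computing terms: x(1) = 5,  x(2) = 0,  x(3) = 4,  x(4) = 5.
The sequence repeats with period 3.
So x(56) = x(1 + ((56-1) mod 3)) = x(2) = 0.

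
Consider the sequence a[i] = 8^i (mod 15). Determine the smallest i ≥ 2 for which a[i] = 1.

4

Computing terms: a[1] = 8,  a[2] = 4,  a[3] = 2,  a[4] = 1,  a[5] = 8.
The sequence repeats with period 4.
The value 1 first appears (with i ≥ 2) at a[4].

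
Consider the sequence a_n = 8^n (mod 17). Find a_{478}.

Listing terms: a_0 = 1,  a_1 = 8,  a_2 = 13,  a_3 = 2,  a_4 = 16,  a_5 = 9,  a_6 = 4,  a_7 = 15,  a_8 = 1.
Since a_8 = a_0 = 1, the sequence is periodic with period 8.
So a_{478} = a_{0 + ((478-0) mod 8)} = a_6 = 4.

4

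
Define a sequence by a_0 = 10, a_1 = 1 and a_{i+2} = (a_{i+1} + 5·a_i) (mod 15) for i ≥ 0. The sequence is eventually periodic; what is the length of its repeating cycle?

Listing terms: a_0 = 10, a_1 = 1, a_2 = 6, a_3 = 11, a_4 = 11, a_5 = 6, a_6 = 1, a_7 = 1, a_8 = 6.
Since (a_7, a_8) = (a_1, a_2) = (1, 6) (two consecutive terms determine the rest), the sequence is eventually periodic: after a pre-period of length 1 it cycles with period 6.

6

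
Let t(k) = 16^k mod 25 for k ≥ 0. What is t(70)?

1

Listing terms: t(0) = 1; t(1) = 16; t(2) = 6; t(3) = 21; t(4) = 11; t(5) = 1.
Since t(5) = t(0) = 1, the sequence is periodic with period 5.
So t(70) = t(0 + ((70-0) mod 5)) = t(0) = 1.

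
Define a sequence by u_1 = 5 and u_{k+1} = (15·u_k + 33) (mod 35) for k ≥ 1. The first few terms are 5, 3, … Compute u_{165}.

Computing terms: u_1 = 5,  u_2 = 3,  u_3 = 8,  u_4 = 13,  u_5 = 18,  u_6 = 23,  u_7 = 28,  u_8 = 33,  u_9 = 3.
Since u_9 = u_2 = 3, the sequence is eventually periodic: after a pre-period of length 1 it cycles with period 7.
For k ≥ 2, u_k depends only on (k - 2) mod 7. (165 - 2) mod 7 = 2, so u_{165} = u_4 = 13.

13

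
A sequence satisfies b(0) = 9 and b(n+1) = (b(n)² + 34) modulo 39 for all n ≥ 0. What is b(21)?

35

Computing terms: b(0) = 9; b(1) = 37; b(2) = 38; b(3) = 35; b(4) = 11; b(5) = 38.
Since b(5) = b(2) = 38, the sequence is eventually periodic: after a pre-period of length 2 it cycles with period 3.
For n ≥ 2, b(n) depends only on (n - 2) mod 3. (21 - 2) mod 3 = 1, so b(21) = b(3) = 35.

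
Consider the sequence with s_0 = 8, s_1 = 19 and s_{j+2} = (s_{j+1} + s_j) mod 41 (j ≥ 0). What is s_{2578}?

3

Computing terms: s_0 = 8,  s_1 = 19,  s_2 = 27,  s_3 = 5,  s_4 = 32,  s_5 = 37,  s_6 = 28,  s_7 = 24,  s_8 = 11,  s_9 = 35,  s_{10} = 5,  s_{11} = 40,  s_{12} = 4,  s_{13} = 3,  s_{14} = 7,  s_{15} = 10,  s_{16} = 17,  s_{17} = 27,  s_{18} = 3,  s_{19} = 30,  s_{20} = 33,  s_{21} = 22,  s_{22} = 14,  s_{23} = 36,  s_{24} = 9,  s_{25} = 4,  s_{26} = 13,  s_{27} = 17,  s_{28} = 30,  s_{29} = 6,  s_{30} = 36,  s_{31} = 1,  s_{32} = 37,  s_{33} = 38,  s_{34} = 34,  s_{35} = 31,  s_{36} = 24,  s_{37} = 14,  s_{38} = 38,  s_{39} = 11,  s_{40} = 8,  s_{41} = 19.
The sequence repeats with period 40.
So s_{2578} = s_{0 + ((2578-0) mod 40)} = s_{18} = 3.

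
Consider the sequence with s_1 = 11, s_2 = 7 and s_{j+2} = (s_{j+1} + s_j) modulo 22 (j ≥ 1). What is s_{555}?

10

Listing terms: s_1 = 11; s_2 = 7; s_3 = 18; s_4 = 3; s_5 = 21; s_6 = 2; s_7 = 1; s_8 = 3; s_9 = 4; s_{10} = 7; s_{11} = 11; s_{12} = 18; s_{13} = 7; s_{14} = 3; s_{15} = 10; s_{16} = 13; s_{17} = 1; s_{18} = 14; s_{19} = 15; s_{20} = 7; s_{21} = 0; s_{22} = 7; s_{23} = 7; s_{24} = 14; s_{25} = 21; s_{26} = 13; s_{27} = 12; s_{28} = 3; s_{29} = 15; s_{30} = 18; s_{31} = 11; s_{32} = 7.
Since (s_{31}, s_{32}) = (s_1, s_2) = (11, 7) (two consecutive terms determine the rest), the sequence is periodic with period 30.
(555 - 1) mod 30 = 14, so s_{555} = s_{15} = 10.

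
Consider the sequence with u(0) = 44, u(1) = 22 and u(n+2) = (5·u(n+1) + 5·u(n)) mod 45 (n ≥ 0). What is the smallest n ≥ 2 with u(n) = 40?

u(0) = 44,  u(1) = 22,  u(2) = 15,  u(3) = 5,  u(4) = 10,  u(5) = 30,  u(6) = 20,  u(7) = 25,  u(8) = 0,  u(9) = 35,  u(10) = 40,  u(11) = 15,  u(12) = 5.
Since (u(11), u(12)) = (u(2), u(3)) = (15, 5) (two consecutive terms determine the rest), the sequence is eventually periodic: after a pre-period of length 2 it cycles with period 9.
The value 40 first appears (with n ≥ 2) at u(10).

10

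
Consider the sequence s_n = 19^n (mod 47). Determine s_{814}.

Listing terms: s_0 = 1,  s_1 = 19,  s_2 = 32,  s_3 = 44,  s_4 = 37,  s_5 = 45,  s_6 = 9,  s_7 = 30,  s_8 = 6,  s_9 = 20,  s_{10} = 4,  s_{11} = 29,  s_{12} = 34,  s_{13} = 35,  s_{14} = 7,  s_{15} = 39,  s_{16} = 36,  s_{17} = 26,  s_{18} = 24,  s_{19} = 33,  s_{20} = 16,  s_{21} = 22,  s_{22} = 42,  s_{23} = 46,  s_{24} = 28,  s_{25} = 15,  s_{26} = 3,  s_{27} = 10,  s_{28} = 2,  s_{29} = 38,  s_{30} = 17,  s_{31} = 41,  s_{32} = 27,  s_{33} = 43,  s_{34} = 18,  s_{35} = 13,  s_{36} = 12,  s_{37} = 40,  s_{38} = 8,  s_{39} = 11,  s_{40} = 21,  s_{41} = 23,  s_{42} = 14,  s_{43} = 31,  s_{44} = 25,  s_{45} = 5,  s_{46} = 1.
Since s_{46} = s_0 = 1, the sequence is periodic with period 46.
(814 - 0) mod 46 = 32, so s_{814} = s_{32} = 27.

27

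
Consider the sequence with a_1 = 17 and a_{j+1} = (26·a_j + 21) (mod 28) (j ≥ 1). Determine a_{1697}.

27

Listing terms: a_1 = 17, a_2 = 15, a_3 = 19, a_4 = 11, a_5 = 27, a_6 = 23, a_7 = 3, a_8 = 15.
Since a_8 = a_2 = 15, the sequence is eventually periodic: after a pre-period of length 1 it cycles with period 6.
For j ≥ 2, a_j depends only on (j - 2) mod 6. (1697 - 2) mod 6 = 3, so a_{1697} = a_5 = 27.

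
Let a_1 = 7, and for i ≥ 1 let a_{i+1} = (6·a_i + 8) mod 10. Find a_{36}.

2

a_1 = 7; a_2 = 0; a_3 = 8; a_4 = 6; a_5 = 4; a_6 = 2; a_7 = 0.
Since a_7 = a_2 = 0, the sequence is eventually periodic: after a pre-period of length 1 it cycles with period 5.
For i ≥ 2, a_i depends only on (i - 2) mod 5. (36 - 2) mod 5 = 4, so a_{36} = a_6 = 2.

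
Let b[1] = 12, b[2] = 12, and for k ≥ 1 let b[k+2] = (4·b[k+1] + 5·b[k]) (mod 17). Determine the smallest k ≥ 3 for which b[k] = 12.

17

b[1] = 12; b[2] = 12; b[3] = 6; b[4] = 16; b[5] = 9; b[6] = 14; b[7] = 16; b[8] = 15; b[9] = 4; b[10] = 6; b[11] = 10; b[12] = 2; b[13] = 7; b[14] = 4; b[15] = 0; b[16] = 3; b[17] = 12; b[18] = 12.
Since (b[17], b[18]) = (b[1], b[2]) = (12, 12) (two consecutive terms determine the rest), the sequence is periodic with period 16.
The value 12 next appears (with k ≥ 3) at b[17].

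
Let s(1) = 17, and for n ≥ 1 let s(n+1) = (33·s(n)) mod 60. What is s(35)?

We have s(1) = 17, s(2) = 21, s(3) = 33, s(4) = 9, s(5) = 57, s(6) = 21.
Since s(6) = s(2) = 21, the sequence is eventually periodic: after a pre-period of length 1 it cycles with period 4.
For n ≥ 2, s(n) depends only on (n - 2) mod 4. (35 - 2) mod 4 = 1, so s(35) = s(3) = 33.

33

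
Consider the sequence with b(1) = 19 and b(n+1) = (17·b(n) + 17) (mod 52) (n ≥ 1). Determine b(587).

17

b(1) = 19,  b(2) = 28,  b(3) = 25,  b(4) = 26,  b(5) = 43,  b(6) = 20,  b(7) = 45,  b(8) = 2,  b(9) = 51,  b(10) = 0,  b(11) = 17,  b(12) = 46,  b(13) = 19.
Since b(13) = b(1) = 19, the sequence is periodic with period 12.
(587 - 1) mod 12 = 10, so b(587) = b(11) = 17.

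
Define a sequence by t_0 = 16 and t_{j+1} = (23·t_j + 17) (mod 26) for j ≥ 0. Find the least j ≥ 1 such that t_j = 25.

3

t_0 = 16, t_1 = 21, t_2 = 6, t_3 = 25, t_4 = 20, t_5 = 9, t_6 = 16.
The sequence repeats with period 6.
The value 25 first appears (with j ≥ 1) at t_3.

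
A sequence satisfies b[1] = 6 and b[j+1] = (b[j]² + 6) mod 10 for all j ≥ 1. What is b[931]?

6

Listing terms: b[1] = 6; b[2] = 2; b[3] = 0; b[4] = 6.
Since b[4] = b[1] = 6, the sequence is periodic with period 3.
(931 - 1) mod 3 = 0, so b[931] = b[1] = 6.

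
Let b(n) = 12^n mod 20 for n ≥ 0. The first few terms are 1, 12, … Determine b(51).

8

b(0) = 1,  b(1) = 12,  b(2) = 4,  b(3) = 8,  b(4) = 16,  b(5) = 12.
Since b(5) = b(1) = 12, the sequence is eventually periodic: after a pre-period of length 1 it cycles with period 4.
For n ≥ 1, b(n) depends only on (n - 1) mod 4. (51 - 1) mod 4 = 2, so b(51) = b(3) = 8.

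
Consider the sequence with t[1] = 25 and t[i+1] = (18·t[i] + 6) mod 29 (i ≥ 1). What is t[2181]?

t[1] = 25,  t[2] = 21,  t[3] = 7,  t[4] = 16,  t[5] = 4,  t[6] = 20,  t[7] = 18,  t[8] = 11,  t[9] = 1,  t[10] = 24,  t[11] = 3,  t[12] = 2,  t[13] = 13,  t[14] = 8,  t[15] = 5,  t[16] = 9,  t[17] = 23,  t[18] = 14,  t[19] = 26,  t[20] = 10,  t[21] = 12,  t[22] = 19,  t[23] = 0,  t[24] = 6,  t[25] = 27,  t[26] = 28,  t[27] = 17,  t[28] = 22,  t[29] = 25.
The sequence repeats with period 28.
(2181 - 1) mod 28 = 24, so t[2181] = t[25] = 27.

27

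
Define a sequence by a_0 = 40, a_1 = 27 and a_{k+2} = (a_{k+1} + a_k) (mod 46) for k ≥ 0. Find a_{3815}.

a_0 = 40,  a_1 = 27,  a_2 = 21,  a_3 = 2,  a_4 = 23,  a_5 = 25,  a_6 = 2,  a_7 = 27,  a_8 = 29,  a_9 = 10,  a_{10} = 39,  a_{11} = 3,  a_{12} = 42,  a_{13} = 45,  a_{14} = 41,  a_{15} = 40,  a_{16} = 35,  a_{17} = 29,  a_{18} = 18,  a_{19} = 1,  a_{20} = 19,  a_{21} = 20,  a_{22} = 39,  a_{23} = 13,  a_{24} = 6,  a_{25} = 19,  a_{26} = 25,  a_{27} = 44,  a_{28} = 23,  a_{29} = 21,  a_{30} = 44,  a_{31} = 19,  a_{32} = 17,  a_{33} = 36,  a_{34} = 7,  a_{35} = 43,  a_{36} = 4,  a_{37} = 1,  a_{38} = 5,  a_{39} = 6,  a_{40} = 11,  a_{41} = 17,  a_{42} = 28,  a_{43} = 45,  a_{44} = 27,  a_{45} = 26,  a_{46} = 7,  a_{47} = 33,  a_{48} = 40,  a_{49} = 27.
Since (a_{48}, a_{49}) = (a_0, a_1) = (40, 27) (two consecutive terms determine the rest), the sequence is periodic with period 48.
So a_{3815} = a_{0 + ((3815-0) mod 48)} = a_{23} = 13.

13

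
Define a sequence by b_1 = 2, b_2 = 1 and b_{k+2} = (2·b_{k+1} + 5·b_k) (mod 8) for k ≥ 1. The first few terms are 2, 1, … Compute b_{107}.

4

Computing terms: b_1 = 2; b_2 = 1; b_3 = 4; b_4 = 5; b_5 = 6; b_6 = 5; b_7 = 0; b_8 = 1; b_9 = 2; b_{10} = 1.
The sequence repeats with period 8.
(107 - 1) mod 8 = 2, so b_{107} = b_3 = 4.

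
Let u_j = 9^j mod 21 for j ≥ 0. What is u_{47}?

18

Listing terms: u_0 = 1, u_1 = 9, u_2 = 18, u_3 = 15, u_4 = 9.
Since u_4 = u_1 = 9, the sequence is eventually periodic: after a pre-period of length 1 it cycles with period 3.
For j ≥ 1, u_j depends only on (j - 1) mod 3. (47 - 1) mod 3 = 1, so u_{47} = u_2 = 18.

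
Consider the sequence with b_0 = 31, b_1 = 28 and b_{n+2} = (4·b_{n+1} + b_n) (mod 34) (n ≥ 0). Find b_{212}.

Listing terms: b_0 = 31, b_1 = 28, b_2 = 7, b_3 = 22, b_4 = 27, b_5 = 28, b_6 = 3, b_7 = 6, b_8 = 27, b_9 = 12, b_{10} = 7, b_{11} = 6, b_{12} = 31, b_{13} = 28.
The sequence repeats with period 12.
So b_{212} = b_{0 + ((212-0) mod 12)} = b_8 = 27.

27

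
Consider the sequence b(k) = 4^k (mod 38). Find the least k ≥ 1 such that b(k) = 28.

We have b(0) = 1; b(1) = 4; b(2) = 16; b(3) = 26; b(4) = 28; b(5) = 36; b(6) = 30; b(7) = 6; b(8) = 24; b(9) = 20; b(10) = 4.
Since b(10) = b(1) = 4, the sequence is eventually periodic: after a pre-period of length 1 it cycles with period 9.
The value 28 first appears (with k ≥ 1) at b(4).

4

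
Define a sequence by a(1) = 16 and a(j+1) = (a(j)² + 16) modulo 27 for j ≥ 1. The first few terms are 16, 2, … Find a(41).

2

a(1) = 16,  a(2) = 2,  a(3) = 20,  a(4) = 11,  a(5) = 2.
Since a(5) = a(2) = 2, the sequence is eventually periodic: after a pre-period of length 1 it cycles with period 3.
For j ≥ 2, a(j) depends only on (j - 2) mod 3. (41 - 2) mod 3 = 0, so a(41) = a(2) = 2.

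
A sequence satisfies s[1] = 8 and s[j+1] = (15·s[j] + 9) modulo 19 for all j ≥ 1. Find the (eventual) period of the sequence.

s[1] = 8, s[2] = 15, s[3] = 6, s[4] = 4, s[5] = 12, s[6] = 18, s[7] = 13, s[8] = 14, s[9] = 10, s[10] = 7, s[11] = 0, s[12] = 9, s[13] = 11, s[14] = 3, s[15] = 16, s[16] = 2, s[17] = 1, s[18] = 5, s[19] = 8.
The sequence repeats with period 18.

18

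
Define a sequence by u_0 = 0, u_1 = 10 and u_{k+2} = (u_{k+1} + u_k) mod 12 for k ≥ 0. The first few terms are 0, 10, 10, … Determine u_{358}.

2

We have u_0 = 0,  u_1 = 10,  u_2 = 10,  u_3 = 8,  u_4 = 6,  u_5 = 2,  u_6 = 8,  u_7 = 10,  u_8 = 6,  u_9 = 4,  u_{10} = 10,  u_{11} = 2,  u_{12} = 0,  u_{13} = 2,  u_{14} = 2,  u_{15} = 4,  u_{16} = 6,  u_{17} = 10,  u_{18} = 4,  u_{19} = 2,  u_{20} = 6,  u_{21} = 8,  u_{22} = 2,  u_{23} = 10,  u_{24} = 0,  u_{25} = 10.
Since (u_{24}, u_{25}) = (u_0, u_1) = (0, 10) (two consecutive terms determine the rest), the sequence is periodic with period 24.
So u_{358} = u_{0 + ((358-0) mod 24)} = u_{22} = 2.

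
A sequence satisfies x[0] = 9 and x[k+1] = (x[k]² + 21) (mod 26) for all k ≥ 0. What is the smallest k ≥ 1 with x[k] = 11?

4

Listing terms: x[0] = 9,  x[1] = 24,  x[2] = 25,  x[3] = 22,  x[4] = 11,  x[5] = 12,  x[6] = 9.
Since x[6] = x[0] = 9, the sequence is periodic with period 6.
The value 11 first appears (with k ≥ 1) at x[4].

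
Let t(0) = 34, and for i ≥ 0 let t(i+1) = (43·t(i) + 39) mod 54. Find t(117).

7

We have t(0) = 34,  t(1) = 43,  t(2) = 52,  t(3) = 7,  t(4) = 16,  t(5) = 25,  t(6) = 34.
The sequence repeats with period 6.
(117 - 0) mod 6 = 3, so t(117) = t(3) = 7.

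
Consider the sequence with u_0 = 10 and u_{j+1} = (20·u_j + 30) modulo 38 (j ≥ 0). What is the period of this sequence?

We have u_0 = 10, u_1 = 2, u_2 = 32, u_3 = 24, u_4 = 16, u_5 = 8, u_6 = 0, u_7 = 30, u_8 = 22, u_9 = 14, u_{10} = 6, u_{11} = 36, u_{12} = 28, u_{13} = 20, u_{14} = 12, u_{15} = 4, u_{16} = 34, u_{17} = 26, u_{18} = 18, u_{19} = 10.
Since u_{19} = u_0 = 10, the sequence is periodic with period 19.

19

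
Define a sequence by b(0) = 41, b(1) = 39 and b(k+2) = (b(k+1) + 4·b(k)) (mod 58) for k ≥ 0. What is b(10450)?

15

Computing terms: b(0) = 41, b(1) = 39, b(2) = 29, b(3) = 11, b(4) = 11, b(5) = 55, b(6) = 41, b(7) = 29, b(8) = 19, b(9) = 19, b(10) = 37, b(11) = 55, b(12) = 29, b(13) = 17, b(14) = 17, b(15) = 27, b(16) = 37, b(17) = 29, b(18) = 3, b(19) = 3, b(20) = 15, b(21) = 27, b(22) = 29, b(23) = 21, b(24) = 21, b(25) = 47, b(26) = 15, b(27) = 29, b(28) = 31, b(29) = 31, b(30) = 39, b(31) = 47, b(32) = 29, b(33) = 43, b(34) = 43, b(35) = 41, b(36) = 39.
The sequence repeats with period 35.
So b(10450) = b(0 + ((10450-0) mod 35)) = b(20) = 15.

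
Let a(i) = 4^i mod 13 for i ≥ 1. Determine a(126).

1

We have a(1) = 4; a(2) = 3; a(3) = 12; a(4) = 9; a(5) = 10; a(6) = 1; a(7) = 4.
Since a(7) = a(1) = 4, the sequence is periodic with period 6.
(126 - 1) mod 6 = 5, so a(126) = a(6) = 1.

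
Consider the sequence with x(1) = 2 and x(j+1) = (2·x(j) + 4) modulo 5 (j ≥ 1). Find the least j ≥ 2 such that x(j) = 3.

2

x(1) = 2; x(2) = 3; x(3) = 0; x(4) = 4; x(5) = 2.
Since x(5) = x(1) = 2, the sequence is periodic with period 4.
The value 3 first appears (with j ≥ 2) at x(2).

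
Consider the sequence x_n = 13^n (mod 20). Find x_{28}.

1

x_1 = 13,  x_2 = 9,  x_3 = 17,  x_4 = 1,  x_5 = 13.
Since x_5 = x_1 = 13, the sequence is periodic with period 4.
(28 - 1) mod 4 = 3, so x_{28} = x_4 = 1.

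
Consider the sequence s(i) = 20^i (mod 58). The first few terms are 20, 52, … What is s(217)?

s(1) = 20; s(2) = 52; s(3) = 54; s(4) = 36; s(5) = 24; s(6) = 16; s(7) = 30; s(8) = 20.
The sequence repeats with period 7.
So s(217) = s(1 + ((217-1) mod 7)) = s(7) = 30.

30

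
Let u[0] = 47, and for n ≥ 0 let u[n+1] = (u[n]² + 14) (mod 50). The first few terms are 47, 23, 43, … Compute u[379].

33

We have u[0] = 47, u[1] = 23, u[2] = 43, u[3] = 13, u[4] = 33, u[5] = 3, u[6] = 23.
Since u[6] = u[1] = 23, the sequence is eventually periodic: after a pre-period of length 1 it cycles with period 5.
For n ≥ 1, u[n] depends only on (n - 1) mod 5. (379 - 1) mod 5 = 3, so u[379] = u[4] = 33.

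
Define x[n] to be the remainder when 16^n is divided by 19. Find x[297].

x[1] = 16; x[2] = 9; x[3] = 11; x[4] = 5; x[5] = 4; x[6] = 7; x[7] = 17; x[8] = 6; x[9] = 1; x[10] = 16.
The sequence repeats with period 9.
(297 - 1) mod 9 = 8, so x[297] = x[9] = 1.

1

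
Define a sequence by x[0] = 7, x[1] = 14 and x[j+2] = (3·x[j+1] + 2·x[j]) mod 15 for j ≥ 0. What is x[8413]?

We have x[0] = 7; x[1] = 14; x[2] = 11; x[3] = 1; x[4] = 10; x[5] = 2; x[6] = 11; x[7] = 7; x[8] = 13; x[9] = 8; x[10] = 5; x[11] = 1; x[12] = 13; x[13] = 11; x[14] = 14; x[15] = 4; x[16] = 10; x[17] = 8; x[18] = 14; x[19] = 13; x[20] = 7; x[21] = 2; x[22] = 5; x[23] = 4; x[24] = 7; x[25] = 14.
The sequence repeats with period 24.
So x[8413] = x[0 + ((8413-0) mod 24)] = x[13] = 11.

11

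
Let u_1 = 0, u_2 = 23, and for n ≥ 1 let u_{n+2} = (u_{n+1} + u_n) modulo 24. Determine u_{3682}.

Listing terms: u_1 = 0, u_2 = 23, u_3 = 23, u_4 = 22, u_5 = 21, u_6 = 19, u_7 = 16, u_8 = 11, u_9 = 3, u_{10} = 14, u_{11} = 17, u_{12} = 7, u_{13} = 0, u_{14} = 7, u_{15} = 7, u_{16} = 14, u_{17} = 21, u_{18} = 11, u_{19} = 8, u_{20} = 19, u_{21} = 3, u_{22} = 22, u_{23} = 1, u_{24} = 23, u_{25} = 0, u_{26} = 23.
Since (u_{25}, u_{26}) = (u_1, u_2) = (0, 23) (two consecutive terms determine the rest), the sequence is periodic with period 24.
So u_{3682} = u_{1 + ((3682-1) mod 24)} = u_{10} = 14.

14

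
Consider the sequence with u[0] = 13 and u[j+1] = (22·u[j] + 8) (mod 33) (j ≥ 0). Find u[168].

19

Listing terms: u[0] = 13; u[1] = 30; u[2] = 8; u[3] = 19; u[4] = 30.
Since u[4] = u[1] = 30, the sequence is eventually periodic: after a pre-period of length 1 it cycles with period 3.
For j ≥ 1, u[j] depends only on (j - 1) mod 3. (168 - 1) mod 3 = 2, so u[168] = u[3] = 19.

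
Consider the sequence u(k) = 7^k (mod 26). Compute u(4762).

Listing terms: u(0) = 1; u(1) = 7; u(2) = 23; u(3) = 5; u(4) = 9; u(5) = 11; u(6) = 25; u(7) = 19; u(8) = 3; u(9) = 21; u(10) = 17; u(11) = 15; u(12) = 1.
The sequence repeats with period 12.
(4762 - 0) mod 12 = 10, so u(4762) = u(10) = 17.

17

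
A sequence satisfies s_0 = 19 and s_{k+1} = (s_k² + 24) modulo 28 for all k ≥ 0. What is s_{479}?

We have s_0 = 19,  s_1 = 21,  s_2 = 17,  s_3 = 5,  s_4 = 21.
Since s_4 = s_1 = 21, the sequence is eventually periodic: after a pre-period of length 1 it cycles with period 3.
For k ≥ 1, s_k depends only on (k - 1) mod 3. (479 - 1) mod 3 = 1, so s_{479} = s_2 = 17.

17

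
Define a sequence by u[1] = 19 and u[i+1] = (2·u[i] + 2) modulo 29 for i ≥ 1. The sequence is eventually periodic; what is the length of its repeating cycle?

Computing terms: u[1] = 19,  u[2] = 11,  u[3] = 24,  u[4] = 21,  u[5] = 15,  u[6] = 3,  u[7] = 8,  u[8] = 18,  u[9] = 9,  u[10] = 20,  u[11] = 13,  u[12] = 28,  u[13] = 0,  u[14] = 2,  u[15] = 6,  u[16] = 14,  u[17] = 1,  u[18] = 4,  u[19] = 10,  u[20] = 22,  u[21] = 17,  u[22] = 7,  u[23] = 16,  u[24] = 5,  u[25] = 12,  u[26] = 26,  u[27] = 25,  u[28] = 23,  u[29] = 19.
The sequence repeats with period 28.

28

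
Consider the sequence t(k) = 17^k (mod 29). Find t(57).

17

Listing terms: t(0) = 1; t(1) = 17; t(2) = 28; t(3) = 12; t(4) = 1.
Since t(4) = t(0) = 1, the sequence is periodic with period 4.
So t(57) = t(0 + ((57-0) mod 4)) = t(1) = 17.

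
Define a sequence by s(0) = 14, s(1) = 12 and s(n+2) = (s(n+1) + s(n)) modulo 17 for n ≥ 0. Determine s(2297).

15

s(0) = 14,  s(1) = 12,  s(2) = 9,  s(3) = 4,  s(4) = 13,  s(5) = 0,  s(6) = 13,  s(7) = 13,  s(8) = 9,  s(9) = 5,  s(10) = 14,  s(11) = 2,  s(12) = 16,  s(13) = 1,  s(14) = 0,  s(15) = 1,  s(16) = 1,  s(17) = 2,  s(18) = 3,  s(19) = 5,  s(20) = 8,  s(21) = 13,  s(22) = 4,  s(23) = 0,  s(24) = 4,  s(25) = 4,  s(26) = 8,  s(27) = 12,  s(28) = 3,  s(29) = 15,  s(30) = 1,  s(31) = 16,  s(32) = 0,  s(33) = 16,  s(34) = 16,  s(35) = 15,  s(36) = 14,  s(37) = 12.
Since (s(36), s(37)) = (s(0), s(1)) = (14, 12) (two consecutive terms determine the rest), the sequence is periodic with period 36.
(2297 - 0) mod 36 = 29, so s(2297) = s(29) = 15.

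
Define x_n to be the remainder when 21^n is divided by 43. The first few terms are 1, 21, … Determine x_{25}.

35

Computing terms: x_0 = 1; x_1 = 21; x_2 = 11; x_3 = 16; x_4 = 35; x_5 = 4; x_6 = 41; x_7 = 1.
The sequence repeats with period 7.
So x_{25} = x_{0 + ((25-0) mod 7)} = x_4 = 35.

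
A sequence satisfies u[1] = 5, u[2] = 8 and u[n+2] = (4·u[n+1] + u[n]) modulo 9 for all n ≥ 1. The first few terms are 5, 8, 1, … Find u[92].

3

Listing terms: u[1] = 5,  u[2] = 8,  u[3] = 1,  u[4] = 3,  u[5] = 4,  u[6] = 1,  u[7] = 8,  u[8] = 6,  u[9] = 5,  u[10] = 8.
The sequence repeats with period 8.
So u[92] = u[1 + ((92-1) mod 8)] = u[4] = 3.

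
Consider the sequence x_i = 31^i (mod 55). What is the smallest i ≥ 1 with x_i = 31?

Listing terms: x_0 = 1,  x_1 = 31,  x_2 = 26,  x_3 = 36,  x_4 = 16,  x_5 = 1.
The sequence repeats with period 5.
The value 31 first appears (with i ≥ 1) at x_1.

1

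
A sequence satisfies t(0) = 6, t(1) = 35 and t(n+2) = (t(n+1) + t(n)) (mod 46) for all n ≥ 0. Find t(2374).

23

Listing terms: t(0) = 6, t(1) = 35, t(2) = 41, t(3) = 30, t(4) = 25, t(5) = 9, t(6) = 34, t(7) = 43, t(8) = 31, t(9) = 28, t(10) = 13, t(11) = 41, t(12) = 8, t(13) = 3, t(14) = 11, t(15) = 14, t(16) = 25, t(17) = 39, t(18) = 18, t(19) = 11, t(20) = 29, t(21) = 40, t(22) = 23, t(23) = 17, t(24) = 40, t(25) = 11, t(26) = 5, t(27) = 16, t(28) = 21, t(29) = 37, t(30) = 12, t(31) = 3, t(32) = 15, t(33) = 18, t(34) = 33, t(35) = 5, t(36) = 38, t(37) = 43, t(38) = 35, t(39) = 32, t(40) = 21, t(41) = 7, t(42) = 28, t(43) = 35, t(44) = 17, t(45) = 6, t(46) = 23, t(47) = 29, t(48) = 6, t(49) = 35.
The sequence repeats with period 48.
So t(2374) = t(0 + ((2374-0) mod 48)) = t(22) = 23.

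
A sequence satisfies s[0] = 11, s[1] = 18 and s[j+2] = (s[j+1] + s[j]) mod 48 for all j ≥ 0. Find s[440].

s[0] = 11,  s[1] = 18,  s[2] = 29,  s[3] = 47,  s[4] = 28,  s[5] = 27,  s[6] = 7,  s[7] = 34,  s[8] = 41,  s[9] = 27,  s[10] = 20,  s[11] = 47,  s[12] = 19,  s[13] = 18,  s[14] = 37,  s[15] = 7,  s[16] = 44,  s[17] = 3,  s[18] = 47,  s[19] = 2,  s[20] = 1,  s[21] = 3,  s[22] = 4,  s[23] = 7,  s[24] = 11,  s[25] = 18.
Since (s[24], s[25]) = (s[0], s[1]) = (11, 18) (two consecutive terms determine the rest), the sequence is periodic with period 24.
(440 - 0) mod 24 = 8, so s[440] = s[8] = 41.

41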